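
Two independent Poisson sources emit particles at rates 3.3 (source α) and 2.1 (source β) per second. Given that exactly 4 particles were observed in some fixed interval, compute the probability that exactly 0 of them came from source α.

Given the total, each event is independently from source α with probability p = λ_α/(λ_α+λ_β) = 3.3/5.4 ≈ 0.6111.
So K ~ Binomial(4, 3.3/5.4): P(K = 0) = C(4,0) · (3.3/5.4)^0 · (2.1/5.4)^4 ≈ 0.0229.

0.0229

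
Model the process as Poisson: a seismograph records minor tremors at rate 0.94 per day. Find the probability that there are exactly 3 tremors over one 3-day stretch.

Over the interval, μ = 0.94 × 3 = 2.82 (a 3-day stretch = 3 days).
P(N = 3) = e^(−μ) μ^3/3! = e^(−2.82) · 2.82^3/6 ≈ 0.2228.

0.2228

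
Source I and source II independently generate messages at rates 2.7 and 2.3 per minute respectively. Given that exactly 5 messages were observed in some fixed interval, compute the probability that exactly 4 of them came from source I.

0.1956

Given the total, each event is independently from source I with probability p = λ_I/(λ_I+λ_II) = 2.7/5 = 0.5400.
So K ~ Binomial(5, 2.7/5): P(K = 4) = C(5,4) · (2.7/5)^4 · (2.3/5)^1 ≈ 0.1956.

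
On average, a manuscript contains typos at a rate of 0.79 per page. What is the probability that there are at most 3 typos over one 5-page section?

Over the interval, μ = 0.79 × 5 = 3.95 (a 5-page section = 5 pages).
P(N ≤ 3) = Σ_{j=0}^{3} e^(−μ) μ^j/j! ≈ 0.4433.

0.4433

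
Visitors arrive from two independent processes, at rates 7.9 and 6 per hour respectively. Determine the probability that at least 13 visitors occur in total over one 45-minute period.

Independent Poisson processes superpose: combined rate λ = 7.9 + 6 = 13.9 per hour.
Over the interval, μ = 13.9 × 0.75 = 10.425 (a 45-minute period = 0.75 hours).
P(N ≥ 13) = 1 − P(N ≤ 12) ≈ 0.2503.

0.2503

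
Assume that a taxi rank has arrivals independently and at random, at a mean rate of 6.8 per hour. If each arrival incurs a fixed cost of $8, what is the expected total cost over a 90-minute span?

E[N] = 6.8 × 1.5 = 10.2 (a 90-minute span = 1.5 hours); E[cost] = 10.2 × $8 = $81.6.

$81.6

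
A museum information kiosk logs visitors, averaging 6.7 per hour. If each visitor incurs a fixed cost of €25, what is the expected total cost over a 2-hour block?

E[N] = 6.7 × 2 = 13.4 (a 2-hour block = 2 hours); E[cost] = 13.4 × €25 = €335.

€335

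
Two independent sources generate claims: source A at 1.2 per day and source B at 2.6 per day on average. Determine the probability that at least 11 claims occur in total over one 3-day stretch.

Independent Poisson processes superpose: combined rate λ = 1.2 + 2.6 = 3.8 per day.
Over the interval, μ = 3.8 × 3 = 11.4 (a 3-day stretch = 3 days).
P(N ≥ 11) = 1 − P(N ≤ 10) ≈ 0.5869.

0.5869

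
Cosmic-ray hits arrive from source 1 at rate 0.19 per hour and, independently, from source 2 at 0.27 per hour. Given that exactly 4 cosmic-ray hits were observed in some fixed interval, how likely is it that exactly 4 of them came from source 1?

Given the total, each event is independently from source 1 with probability p = λ_1/(λ_1+λ_2) = 0.19/0.46 ≈ 0.4130.
So K ~ Binomial(4, 0.19/0.46): P(K = 4) = C(4,4) · (0.19/0.46)^4 · (0.27/0.46)^0 ≈ 0.0291.

0.0291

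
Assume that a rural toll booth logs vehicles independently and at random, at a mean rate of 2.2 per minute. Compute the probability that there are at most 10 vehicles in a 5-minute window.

Over the interval, μ = 2.2 × 5 = 11 (a 5-minute window = 5 minutes).
P(N ≤ 10) = Σ_{j=0}^{10} e^(−μ) μ^j/j! ≈ 0.4599.

0.4599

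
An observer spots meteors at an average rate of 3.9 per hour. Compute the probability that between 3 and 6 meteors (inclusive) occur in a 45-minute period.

0.5299

Over the interval, μ = 3.9 × 0.75 = 2.925 (a 45-minute period = 0.75 hours).
P(3 ≤ N ≤ 6) = Σ_{j=3}^{6} e^(−2.925) · 2.925^j/j! ≈ 0.5299.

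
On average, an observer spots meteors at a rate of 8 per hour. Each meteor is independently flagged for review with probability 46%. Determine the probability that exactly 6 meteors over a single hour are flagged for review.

0.0870

Thinning: the meteors that are flagged for review themselves form a Poisson process with rate 0.46 × 8 = 3.68 per hour.
So μ = 3.68.
P(N = 6) = e^(−3.68) · 3.68^6/6! ≈ 0.0870.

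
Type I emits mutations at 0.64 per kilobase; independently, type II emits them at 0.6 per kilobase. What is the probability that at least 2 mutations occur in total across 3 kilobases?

0.8856

Independent Poisson processes superpose: combined rate λ = 0.64 + 0.6 = 1.24 per kilobase.
Over the interval, μ = 1.24 × 3 = 3.72 (3 kilobases).
P(N ≥ 2) = 1 − P(N ≤ 1) ≈ 0.8856.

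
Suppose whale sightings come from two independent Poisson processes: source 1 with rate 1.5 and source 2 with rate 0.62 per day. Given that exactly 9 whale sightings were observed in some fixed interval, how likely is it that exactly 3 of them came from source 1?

Given the total, each event is independently from source 1 with probability p = λ_1/(λ_1+λ_2) = 1.5/2.12 ≈ 0.7075.
So K ~ Binomial(9, 1.5/2.12): P(K = 3) = C(9,3) · (1.5/2.12)^3 · (0.62/2.12)^6 ≈ 0.0186.

0.0186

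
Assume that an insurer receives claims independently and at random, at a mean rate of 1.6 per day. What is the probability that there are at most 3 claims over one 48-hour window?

Over the interval, μ = 1.6 × 2 = 3.2 (a 48-hour window = 2 days).
P(N ≤ 3) = Σ_{j=0}^{3} e^(−μ) μ^j/j! ≈ 0.6025.

0.6025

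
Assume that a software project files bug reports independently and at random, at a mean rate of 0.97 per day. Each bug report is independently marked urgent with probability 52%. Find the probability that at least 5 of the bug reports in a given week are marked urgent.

Thinning: the bug reports that are marked urgent themselves form a Poisson process with rate 0.52 × 0.97 = 0.5044 per day.
Over the interval, μ = 0.5044 × 7 = 3.5308 (a week = 7 days).
P(N ≥ 5) = 1 − P(N ≤ 4) ≈ 0.2804.

0.2804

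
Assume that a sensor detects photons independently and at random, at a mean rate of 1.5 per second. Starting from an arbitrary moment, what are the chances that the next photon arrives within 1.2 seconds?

Inter-arrival times are exponential with rate λ = 1.5 per second.
P(T ≤ 1.2) = 1 − e^(−λt) = 1 − e^(−1.5 × 1.2) = 1 − e^(−1.8) ≈ 0.8347.

0.8347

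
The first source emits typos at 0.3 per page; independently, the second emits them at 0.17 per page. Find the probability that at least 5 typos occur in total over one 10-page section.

0.5054

Independent Poisson processes superpose: combined rate λ = 0.3 + 0.17 = 0.47 per page.
Over the interval, μ = 0.47 × 10 = 4.7 (a 10-page section = 10 pages).
P(N ≥ 5) = 1 − P(N ≤ 4) ≈ 0.5054.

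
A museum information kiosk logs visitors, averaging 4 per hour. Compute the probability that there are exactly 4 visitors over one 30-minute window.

Over the interval, μ = 4 × 0.5 = 2 (a 30-minute window = 0.5 hours).
P(N = 4) = e^(−μ) μ^4/4! = e^(−2) · 2^4/24 ≈ 0.0902.

0.0902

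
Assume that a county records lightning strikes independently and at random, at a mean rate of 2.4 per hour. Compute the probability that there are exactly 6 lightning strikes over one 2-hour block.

0.1398

Over the interval, μ = 2.4 × 2 = 4.8 (a 2-hour block = 2 hours).
P(N = 6) = e^(−μ) μ^6/6! = e^(−4.8) · 4.8^6/720 ≈ 0.1398.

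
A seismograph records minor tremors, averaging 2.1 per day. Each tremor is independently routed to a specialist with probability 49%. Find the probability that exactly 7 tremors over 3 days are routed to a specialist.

0.0242

Thinning: the tremors that are routed to a specialist themselves form a Poisson process with rate 0.49 × 2.1 = 1.029 per day.
Over the interval, μ = 1.029 × 3 = 3.087 (3 days).
P(N = 7) = e^(−3.087) · 3.087^7/7! ≈ 0.0242.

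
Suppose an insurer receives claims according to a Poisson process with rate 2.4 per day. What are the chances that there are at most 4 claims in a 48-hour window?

0.4763

Over the interval, μ = 2.4 × 2 = 4.8 (a 48-hour window = 2 days).
P(N ≤ 4) = Σ_{j=0}^{4} e^(−μ) μ^j/j! ≈ 0.4763.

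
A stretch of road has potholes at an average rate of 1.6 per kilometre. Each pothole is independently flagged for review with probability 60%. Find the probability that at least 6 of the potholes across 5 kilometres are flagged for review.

Thinning: the potholes that are flagged for review themselves form a Poisson process with rate 0.6 × 1.6 = 0.96 per kilometre.
Over the interval, μ = 0.96 × 5 = 4.8 (5 kilometres).
P(N ≥ 6) = 1 − P(N ≤ 5) ≈ 0.3490.

0.3490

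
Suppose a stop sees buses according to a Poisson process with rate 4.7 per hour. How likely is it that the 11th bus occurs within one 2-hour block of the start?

0.3424

Over the interval, μ = 4.7 × 2 = 9.4 (a 2-hour block = 2 hours).
The 11th arrival falls in the interval iff at least 11 events occur there: P(S_11 ≤ t) = P(N ≥ 11) = 1 − P(N ≤ 10) ≈ 0.3424.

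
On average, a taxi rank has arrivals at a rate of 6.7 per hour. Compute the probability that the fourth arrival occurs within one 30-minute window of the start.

0.4307

Over the interval, μ = 6.7 × 0.5 = 3.35 (a 30-minute window = 0.5 hours).
The fourth arrival falls in the interval iff at least 4 events occur there: P(S_4 ≤ t) = P(N ≥ 4) = 1 − P(N ≤ 3) ≈ 0.4307.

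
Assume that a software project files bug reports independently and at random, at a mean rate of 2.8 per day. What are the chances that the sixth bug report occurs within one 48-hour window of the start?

Over the interval, μ = 2.8 × 2 = 5.6 (a 48-hour window = 2 days).
The sixth arrival falls in the interval iff at least 6 events occur there: P(S_6 ≤ t) = P(N ≥ 6) = 1 − P(N ≤ 5) ≈ 0.4881.

0.4881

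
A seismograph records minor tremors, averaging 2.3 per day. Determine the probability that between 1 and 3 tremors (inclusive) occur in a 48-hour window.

0.3157

Over the interval, μ = 2.3 × 2 = 4.6 (a 48-hour window = 2 days).
P(1 ≤ N ≤ 3) = Σ_{j=1}^{3} e^(−4.6) · 4.6^j/j! ≈ 0.3157.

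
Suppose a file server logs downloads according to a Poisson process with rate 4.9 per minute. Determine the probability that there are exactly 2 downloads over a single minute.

0.0894

With mean μ = 4.9 per minute,
P(N = 2) = e^(−μ) μ^2/2! = e^(−4.9) · 4.9^2/2 ≈ 0.0894.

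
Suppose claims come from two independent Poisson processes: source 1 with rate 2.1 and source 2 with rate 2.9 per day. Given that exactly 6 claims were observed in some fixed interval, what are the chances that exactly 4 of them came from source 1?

0.1570

Given the total, each event is independently from source 1 with probability p = λ_1/(λ_1+λ_2) = 2.1/5 = 0.4200.
So K ~ Binomial(6, 2.1/5): P(K = 4) = C(6,4) · (2.1/5)^4 · (2.9/5)^2 ≈ 0.1570.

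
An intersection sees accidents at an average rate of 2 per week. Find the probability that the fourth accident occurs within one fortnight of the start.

Over the interval, μ = 2 × 2 = 4 (a fortnight = 2 weeks).
The fourth arrival falls in the interval iff at least 4 events occur there: P(S_4 ≤ t) = P(N ≥ 4) = 1 − P(N ≤ 3) ≈ 0.5665.

0.5665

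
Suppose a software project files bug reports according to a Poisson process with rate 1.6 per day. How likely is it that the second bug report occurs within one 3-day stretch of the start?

0.9523

Over the interval, μ = 1.6 × 3 = 4.8 (a 3-day stretch = 3 days).
The second arrival falls in the interval iff at least 2 events occur there: P(S_2 ≤ t) = P(N ≥ 2) = 1 − P(N ≤ 1) ≈ 0.9523.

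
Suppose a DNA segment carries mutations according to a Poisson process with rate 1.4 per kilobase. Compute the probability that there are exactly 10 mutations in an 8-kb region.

Over the interval, μ = 1.4 × 8 = 11.2 (an 8-kb region = 8 kilobases).
P(N = 10) = e^(−μ) μ^10/10! = e^(−11.2) · 11.2^10/3628800 ≈ 0.1170.

0.1170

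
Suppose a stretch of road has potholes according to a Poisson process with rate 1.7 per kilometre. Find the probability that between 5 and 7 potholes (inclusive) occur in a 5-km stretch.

Over the interval, μ = 1.7 × 5 = 8.5 (a 5-km stretch = 5 kilometres).
P(5 ≤ N ≤ 7) = Σ_{j=5}^{7} e^(−8.5) · 8.5^j/j! ≈ 0.3112.

0.3112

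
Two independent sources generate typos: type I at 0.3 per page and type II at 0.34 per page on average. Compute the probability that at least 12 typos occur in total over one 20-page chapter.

Independent Poisson processes superpose: combined rate λ = 0.3 + 0.34 = 0.64 per page.
Over the interval, μ = 0.64 × 20 = 12.8 (a 20-page chapter = 20 pages).
P(N ≥ 12) = 1 − P(N ≤ 11) ≈ 0.6262.

0.6262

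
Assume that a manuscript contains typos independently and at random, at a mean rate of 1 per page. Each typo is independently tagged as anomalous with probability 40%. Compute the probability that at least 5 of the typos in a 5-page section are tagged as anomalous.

Thinning: the typos that are tagged as anomalous themselves form a Poisson process with rate 0.4 × 1 = 0.4 per page.
Over the interval, μ = 0.4 × 5 = 2 (a 5-page section = 5 pages).
P(N ≥ 5) = 1 − P(N ≤ 4) ≈ 0.0527.

0.0527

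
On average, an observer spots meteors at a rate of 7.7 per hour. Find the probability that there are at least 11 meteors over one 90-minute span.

0.6039

Over the interval, μ = 7.7 × 1.5 = 11.55 (a 90-minute span = 1.5 hours).
P(N ≥ 11) = 1 − P(N ≤ 10) = 1 − Σ_{j=0}^{10} e^(−μ) μ^j/j! ≈ 0.6039.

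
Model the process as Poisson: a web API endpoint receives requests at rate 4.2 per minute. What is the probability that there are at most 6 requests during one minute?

0.8675

With mean μ = 4.2 per minute,
P(N ≤ 6) = Σ_{j=0}^{6} e^(−μ) μ^j/j! ≈ 0.8675.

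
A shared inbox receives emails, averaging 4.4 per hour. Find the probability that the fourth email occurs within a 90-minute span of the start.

0.8948

Over the interval, μ = 4.4 × 1.5 = 6.6 (a 90-minute span = 1.5 hours).
The fourth arrival falls in the interval iff at least 4 events occur there: P(S_4 ≤ t) = P(N ≥ 4) = 1 − P(N ≤ 3) ≈ 0.8948.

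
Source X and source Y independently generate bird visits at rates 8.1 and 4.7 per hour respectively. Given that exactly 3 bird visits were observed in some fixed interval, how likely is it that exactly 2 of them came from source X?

0.4411

Given the total, each event is independently from source X with probability p = λ_X/(λ_X+λ_Y) = 8.1/12.8 ≈ 0.6328.
So K ~ Binomial(3, 8.1/12.8): P(K = 2) = C(3,2) · (8.1/12.8)^2 · (4.7/12.8)^1 ≈ 0.4411.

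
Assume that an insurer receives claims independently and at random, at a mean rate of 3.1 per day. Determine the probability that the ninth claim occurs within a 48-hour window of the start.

0.1741

Over the interval, μ = 3.1 × 2 = 6.2 (a 48-hour window = 2 days).
The ninth arrival falls in the interval iff at least 9 events occur there: P(S_9 ≤ t) = P(N ≥ 9) = 1 − P(N ≤ 8) ≈ 0.1741.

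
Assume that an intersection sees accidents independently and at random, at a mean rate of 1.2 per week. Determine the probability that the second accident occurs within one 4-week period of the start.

0.9523

Over the interval, μ = 1.2 × 4 = 4.8 (a 4-week period = 4 weeks).
The second arrival falls in the interval iff at least 2 events occur there: P(S_2 ≤ t) = P(N ≥ 2) = 1 − P(N ≤ 1) ≈ 0.9523.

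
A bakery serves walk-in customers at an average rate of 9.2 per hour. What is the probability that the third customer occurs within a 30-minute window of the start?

Over the interval, μ = 9.2 × 0.5 = 4.6 (a 30-minute window = 0.5 hours).
The third arrival falls in the interval iff at least 3 events occur there: P(S_3 ≤ t) = P(N ≥ 3) = 1 − P(N ≤ 2) ≈ 0.8374.

0.8374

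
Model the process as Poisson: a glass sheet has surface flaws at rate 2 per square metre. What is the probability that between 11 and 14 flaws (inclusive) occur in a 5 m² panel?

Over the interval, μ = 2 × 5 = 10 (a 5 m² panel = 5 square metres).
P(11 ≤ N ≤ 14) = Σ_{j=11}^{14} e^(−10) · 10^j/j! ≈ 0.3335.

0.3335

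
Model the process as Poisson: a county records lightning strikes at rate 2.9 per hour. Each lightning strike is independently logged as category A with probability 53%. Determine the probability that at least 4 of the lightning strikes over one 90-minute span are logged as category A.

0.2018

Thinning: the lightning strikes that are logged as category A themselves form a Poisson process with rate 0.53 × 2.9 = 1.537 per hour.
Over the interval, μ = 1.537 × 1.5 = 2.3055 (a 90-minute span = 1.5 hours).
P(N ≥ 4) = 1 − P(N ≤ 3) ≈ 0.2018.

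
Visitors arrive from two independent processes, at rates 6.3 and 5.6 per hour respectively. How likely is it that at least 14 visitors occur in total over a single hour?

0.3080

Independent Poisson processes superpose: combined rate λ = 6.3 + 5.6 = 11.9 per hour.
So μ = 11.9.
P(N ≥ 14) = 1 − P(N ≤ 13) ≈ 0.3080.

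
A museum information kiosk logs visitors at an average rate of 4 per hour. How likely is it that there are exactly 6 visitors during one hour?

0.1042

With mean μ = 4 per hour,
P(N = 6) = e^(−μ) μ^6/6! = e^(−4) · 4^6/720 ≈ 0.1042.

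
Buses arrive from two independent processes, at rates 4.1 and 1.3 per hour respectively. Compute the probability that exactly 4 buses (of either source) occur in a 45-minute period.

Independent Poisson processes superpose: combined rate λ = 4.1 + 1.3 = 5.4 per hour.
Over the interval, μ = 5.4 × 0.75 = 4.05 (a 45-minute period = 0.75 hours).
P(N = 4) = e^(−4.05) · 4.05^4/4! ≈ 0.1953.

0.1953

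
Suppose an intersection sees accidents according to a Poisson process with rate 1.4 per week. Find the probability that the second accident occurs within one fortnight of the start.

0.7689

Over the interval, μ = 1.4 × 2 = 2.8 (a fortnight = 2 weeks).
The second arrival falls in the interval iff at least 2 events occur there: P(S_2 ≤ t) = P(N ≥ 2) = 1 − P(N ≤ 1) ≈ 0.7689.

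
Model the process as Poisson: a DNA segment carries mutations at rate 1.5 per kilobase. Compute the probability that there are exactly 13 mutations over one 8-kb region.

Over the interval, μ = 1.5 × 8 = 12 (an 8-kb region = 8 kilobases).
P(N = 13) = e^(−μ) μ^13/13! = e^(−12) · 12^13/6227020800 ≈ 0.1056.

0.1056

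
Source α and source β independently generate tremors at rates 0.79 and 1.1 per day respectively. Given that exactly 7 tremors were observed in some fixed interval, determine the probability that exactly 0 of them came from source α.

0.0226

Given the total, each event is independently from source α with probability p = λ_α/(λ_α+λ_β) = 0.79/1.89 ≈ 0.4180.
So K ~ Binomial(7, 0.79/1.89): P(K = 0) = C(7,0) · (0.79/1.89)^0 · (1.1/1.89)^7 ≈ 0.0226.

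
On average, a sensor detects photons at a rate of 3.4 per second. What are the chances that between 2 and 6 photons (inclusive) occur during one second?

With mean μ = 3.4 per second,
P(2 ≤ N ≤ 6) = Σ_{j=2}^{6} e^(−3.4) · 3.4^j/j! ≈ 0.7953.

0.7953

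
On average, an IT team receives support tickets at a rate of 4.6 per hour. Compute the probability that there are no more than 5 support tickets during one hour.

With mean μ = 4.6 per hour,
P(N ≤ 5) = Σ_{j=0}^{5} e^(−μ) μ^j/j! ≈ 0.6858.

0.6858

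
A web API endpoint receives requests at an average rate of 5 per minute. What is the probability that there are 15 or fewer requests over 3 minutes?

Over the interval, μ = 5 × 3 = 15 (3 minutes).
P(N ≤ 15) = Σ_{j=0}^{15} e^(−μ) μ^j/j! ≈ 0.5681.

0.5681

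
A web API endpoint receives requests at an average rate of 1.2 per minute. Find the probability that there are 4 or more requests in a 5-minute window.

Over the interval, μ = 1.2 × 5 = 6 (a 5-minute window = 5 minutes).
P(N ≥ 4) = 1 − P(N ≤ 3) = 1 − Σ_{j=0}^{3} e^(−μ) μ^j/j! ≈ 0.8488.

0.8488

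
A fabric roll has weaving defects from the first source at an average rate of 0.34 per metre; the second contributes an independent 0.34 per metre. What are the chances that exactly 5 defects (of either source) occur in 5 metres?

Independent Poisson processes superpose: combined rate λ = 0.34 + 0.34 = 0.68 per metre.
Over the interval, μ = 0.68 × 5 = 3.4 (5 metres).
P(N = 5) = e^(−3.4) · 3.4^5/5! ≈ 0.1264.

0.1264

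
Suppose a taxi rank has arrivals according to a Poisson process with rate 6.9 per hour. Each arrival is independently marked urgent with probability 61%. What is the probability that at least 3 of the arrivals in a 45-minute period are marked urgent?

Thinning: the arrivals that are marked urgent themselves form a Poisson process with rate 0.61 × 6.9 = 4.209 per hour.
Over the interval, μ = 4.209 × 0.75 = 3.15675 (a 45-minute period = 0.75 hours).
P(N ≥ 3) = 1 − P(N ≤ 2) ≈ 0.6110.

0.6110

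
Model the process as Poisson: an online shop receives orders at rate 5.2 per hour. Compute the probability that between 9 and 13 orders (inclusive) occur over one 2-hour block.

Over the interval, μ = 5.2 × 2 = 10.4 (a 2-hour block = 2 hours).
P(9 ≤ N ≤ 13) = Σ_{j=9}^{13} e^(−10.4) · 10.4^j/j! ≈ 0.5440.

0.5440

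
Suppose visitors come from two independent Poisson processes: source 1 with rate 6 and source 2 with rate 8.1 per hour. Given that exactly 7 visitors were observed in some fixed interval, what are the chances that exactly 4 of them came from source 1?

0.2176

Given the total, each event is independently from source 1 with probability p = λ_1/(λ_1+λ_2) = 6/14.1 ≈ 0.4255.
So K ~ Binomial(7, 6/14.1): P(K = 4) = C(7,4) · (6/14.1)^4 · (8.1/14.1)^3 ≈ 0.2176.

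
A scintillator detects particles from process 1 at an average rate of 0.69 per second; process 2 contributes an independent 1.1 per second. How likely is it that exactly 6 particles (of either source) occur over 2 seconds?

Independent Poisson processes superpose: combined rate λ = 0.69 + 1.1 = 1.79 per second.
Over the interval, μ = 1.79 × 2 = 3.58 (2 seconds).
P(N = 6) = e^(−3.58) · 3.58^6/6! ≈ 0.0815.

0.0815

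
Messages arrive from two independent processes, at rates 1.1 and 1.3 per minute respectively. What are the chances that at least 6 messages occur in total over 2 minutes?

0.3490

Independent Poisson processes superpose: combined rate λ = 1.1 + 1.3 = 2.4 per minute.
Over the interval, μ = 2.4 × 2 = 4.8 (2 minutes).
P(N ≥ 6) = 1 − P(N ≤ 5) ≈ 0.3490.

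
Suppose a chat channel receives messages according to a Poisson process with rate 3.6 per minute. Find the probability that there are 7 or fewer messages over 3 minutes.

0.1566

Over the interval, μ = 3.6 × 3 = 10.8 (3 minutes).
P(N ≤ 7) = Σ_{j=0}^{7} e^(−μ) μ^j/j! ≈ 0.1566.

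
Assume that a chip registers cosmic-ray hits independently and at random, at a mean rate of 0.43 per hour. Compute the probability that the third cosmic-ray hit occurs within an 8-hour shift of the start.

0.6679

Over the interval, μ = 0.43 × 8 = 3.44 (an 8-hour shift = 8 hours).
The third arrival falls in the interval iff at least 3 events occur there: P(S_3 ≤ t) = P(N ≥ 3) = 1 − P(N ≤ 2) ≈ 0.6679.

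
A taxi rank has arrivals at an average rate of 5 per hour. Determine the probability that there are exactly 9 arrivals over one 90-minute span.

Over the interval, μ = 5 × 1.5 = 7.5 (a 90-minute span = 1.5 hours).
P(N = 9) = e^(−μ) μ^9/9! = e^(−7.5) · 7.5^9/362880 ≈ 0.1144.

0.1144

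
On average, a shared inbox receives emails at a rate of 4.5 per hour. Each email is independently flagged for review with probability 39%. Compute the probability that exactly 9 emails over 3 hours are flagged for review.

Thinning: the emails that are flagged for review themselves form a Poisson process with rate 0.39 × 4.5 = 1.755 per hour.
Over the interval, μ = 1.755 × 3 = 5.265 (3 hours).
P(N = 9) = e^(−5.265) · 5.265^9/9! ≈ 0.0443.

0.0443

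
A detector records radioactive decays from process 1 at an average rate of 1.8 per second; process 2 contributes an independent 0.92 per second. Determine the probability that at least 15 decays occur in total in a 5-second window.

Independent Poisson processes superpose: combined rate λ = 1.8 + 0.92 = 2.72 per second.
Over the interval, μ = 2.72 × 5 = 13.6 (a 5-second window = 5 seconds).
P(N ≥ 15) = 1 − P(N ≤ 14) ≈ 0.3872.

0.3872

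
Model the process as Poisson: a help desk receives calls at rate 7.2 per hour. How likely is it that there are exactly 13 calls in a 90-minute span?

Over the interval, μ = 7.2 × 1.5 = 10.8 (a 90-minute span = 1.5 hours).
P(N = 13) = e^(−μ) μ^13/13! = e^(−10.8) · 10.8^13/6227020800 ≈ 0.0891.

0.0891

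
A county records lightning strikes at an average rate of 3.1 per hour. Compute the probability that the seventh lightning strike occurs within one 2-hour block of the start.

Over the interval, μ = 3.1 × 2 = 6.2 (a 2-hour block = 2 hours).
The seventh arrival falls in the interval iff at least 7 events occur there: P(S_7 ≤ t) = P(N ≥ 7) = 1 − P(N ≤ 6) ≈ 0.4258.

0.4258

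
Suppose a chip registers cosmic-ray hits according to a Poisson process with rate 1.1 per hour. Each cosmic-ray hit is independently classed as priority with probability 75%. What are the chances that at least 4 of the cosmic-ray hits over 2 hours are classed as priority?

0.0859

Thinning: the cosmic-ray hits that are classed as priority themselves form a Poisson process with rate 0.75 × 1.1 = 0.825 per hour.
Over the interval, μ = 0.825 × 2 = 1.65 (2 hours).
P(N ≥ 4) = 1 − P(N ≤ 3) ≈ 0.0859.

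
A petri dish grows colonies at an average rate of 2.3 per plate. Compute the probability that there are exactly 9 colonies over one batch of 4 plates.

Over the interval, μ = 2.3 × 4 = 9.2 (a batch of 4 plates = 4 plates).
P(N = 9) = e^(−μ) μ^9/9! = e^(−9.2) · 9.2^9/362880 ≈ 0.1315.

0.1315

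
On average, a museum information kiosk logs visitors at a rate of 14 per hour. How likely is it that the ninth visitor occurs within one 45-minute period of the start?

Over the interval, μ = 14 × 0.75 = 10.5 (a 45-minute period = 0.75 hours).
The ninth arrival falls in the interval iff at least 9 events occur there: P(S_9 ≤ t) = P(N ≥ 9) = 1 − P(N ≤ 8) ≈ 0.7206.

0.7206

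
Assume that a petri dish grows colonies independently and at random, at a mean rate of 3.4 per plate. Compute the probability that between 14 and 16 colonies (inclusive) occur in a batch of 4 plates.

Over the interval, μ = 3.4 × 4 = 13.6 (a batch of 4 plates = 4 plates).
P(14 ≤ N ≤ 16) = Σ_{j=14}^{16} e^(−13.6) · 13.6^j/j! ≈ 0.2821.

0.2821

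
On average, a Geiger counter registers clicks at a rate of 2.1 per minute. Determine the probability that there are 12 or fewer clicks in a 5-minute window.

Over the interval, μ = 2.1 × 5 = 10.5 (a 5-minute window = 5 minutes).
P(N ≤ 12) = Σ_{j=0}^{12} e^(−μ) μ^j/j! ≈ 0.7420.

0.7420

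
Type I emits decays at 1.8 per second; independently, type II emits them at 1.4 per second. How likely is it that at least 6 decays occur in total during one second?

Independent Poisson processes superpose: combined rate λ = 1.8 + 1.4 = 3.2 per second.
So μ = 3.2.
P(N ≥ 6) = 1 − P(N ≤ 5) ≈ 0.1054.

0.1054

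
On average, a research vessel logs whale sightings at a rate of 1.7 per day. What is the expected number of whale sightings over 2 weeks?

E[N] = λt = 1.7 × 14 = 23.8 (2 weeks = 14 days).

23.8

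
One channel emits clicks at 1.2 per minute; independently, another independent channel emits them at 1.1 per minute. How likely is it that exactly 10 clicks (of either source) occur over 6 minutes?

0.0701

Independent Poisson processes superpose: combined rate λ = 1.2 + 1.1 = 2.3 per minute.
Over the interval, μ = 2.3 × 6 = 13.8 (6 minutes).
P(N = 10) = e^(−13.8) · 13.8^10/10! ≈ 0.0701.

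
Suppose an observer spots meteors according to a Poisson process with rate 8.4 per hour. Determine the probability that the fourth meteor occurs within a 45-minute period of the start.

0.8736

Over the interval, μ = 8.4 × 0.75 = 6.3 (a 45-minute period = 0.75 hours).
The fourth arrival falls in the interval iff at least 4 events occur there: P(S_4 ≤ t) = P(N ≥ 4) = 1 − P(N ≤ 3) ≈ 0.8736.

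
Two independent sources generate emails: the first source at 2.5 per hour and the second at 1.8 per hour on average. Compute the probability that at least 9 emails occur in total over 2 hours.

0.4906

Independent Poisson processes superpose: combined rate λ = 2.5 + 1.8 = 4.3 per hour.
Over the interval, μ = 4.3 × 2 = 8.6 (2 hours).
P(N ≥ 9) = 1 − P(N ≤ 8) ≈ 0.4906.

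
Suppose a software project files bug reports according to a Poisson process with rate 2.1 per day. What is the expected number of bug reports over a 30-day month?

E[N] = λt = 2.1 × 30 = 63 (a 30-day month = 30 days).

63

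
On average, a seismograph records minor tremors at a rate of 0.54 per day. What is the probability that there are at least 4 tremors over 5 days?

Over the interval, μ = 0.54 × 5 = 2.7 (5 days).
P(N ≥ 4) = 1 − P(N ≤ 3) = 1 − Σ_{j=0}^{3} e^(−μ) μ^j/j! ≈ 0.2859.

0.2859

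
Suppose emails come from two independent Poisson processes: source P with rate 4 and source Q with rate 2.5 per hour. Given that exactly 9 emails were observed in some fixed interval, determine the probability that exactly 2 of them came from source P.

0.0170

Given the total, each event is independently from source P with probability p = λ_P/(λ_P+λ_Q) = 4/6.5 ≈ 0.6154.
So K ~ Binomial(9, 4/6.5): P(K = 2) = C(9,2) · (4/6.5)^2 · (2.5/6.5)^7 ≈ 0.0170.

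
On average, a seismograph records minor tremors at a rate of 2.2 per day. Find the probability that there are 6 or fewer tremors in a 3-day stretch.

0.5108

Over the interval, μ = 2.2 × 3 = 6.6 (a 3-day stretch = 3 days).
P(N ≤ 6) = Σ_{j=0}^{6} e^(−μ) μ^j/j! ≈ 0.5108.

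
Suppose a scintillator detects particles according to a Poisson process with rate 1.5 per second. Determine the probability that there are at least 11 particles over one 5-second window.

Over the interval, μ = 1.5 × 5 = 7.5 (a 5-second window = 5 seconds).
P(N ≥ 11) = 1 − P(N ≤ 10) = 1 − Σ_{j=0}^{10} e^(−μ) μ^j/j! ≈ 0.1378.

0.1378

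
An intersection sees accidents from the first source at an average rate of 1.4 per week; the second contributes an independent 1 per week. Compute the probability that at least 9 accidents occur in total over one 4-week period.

Independent Poisson processes superpose: combined rate λ = 1.4 + 1 = 2.4 per week.
Over the interval, μ = 2.4 × 4 = 9.6 (a 4-week period = 4 weeks).
P(N ≥ 9) = 1 − P(N ≤ 8) ≈ 0.6204.

0.6204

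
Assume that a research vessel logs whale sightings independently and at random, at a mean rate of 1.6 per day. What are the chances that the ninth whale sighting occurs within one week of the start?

Over the interval, μ = 1.6 × 7 = 11.2 (a week = 7 days).
The ninth arrival falls in the interval iff at least 9 events occur there: P(S_9 ≤ t) = P(N ≥ 9) = 1 − P(N ≤ 8) ≈ 0.7853.

0.7853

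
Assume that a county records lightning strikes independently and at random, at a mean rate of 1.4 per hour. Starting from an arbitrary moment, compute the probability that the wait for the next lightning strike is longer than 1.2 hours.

0.1864

The wait for the next event is exponential with rate λ = 1.4 per hour.
P(T > 1.2) = e^(−λt) = e^(−1.4 × 1.2) = e^(−1.68) ≈ 0.1864.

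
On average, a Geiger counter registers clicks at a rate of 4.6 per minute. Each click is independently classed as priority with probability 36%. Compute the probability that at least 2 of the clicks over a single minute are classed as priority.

0.4930

Thinning: the clicks that are classed as priority themselves form a Poisson process with rate 0.36 × 4.6 = 1.656 per minute.
So μ = 1.656.
P(N ≥ 2) = 1 − P(N ≤ 1) ≈ 0.4930.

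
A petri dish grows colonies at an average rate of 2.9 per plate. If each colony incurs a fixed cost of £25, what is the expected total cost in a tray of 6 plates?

£435

E[N] = 2.9 × 6 = 17.4 (a tray of 6 plates = 6 plates); E[cost] = 17.4 × £25 = £435.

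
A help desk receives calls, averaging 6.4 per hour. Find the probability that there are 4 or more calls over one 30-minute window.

Over the interval, μ = 6.4 × 0.5 = 3.2 (a 30-minute window = 0.5 hours).
P(N ≥ 4) = 1 − P(N ≤ 3) = 1 − Σ_{j=0}^{3} e^(−μ) μ^j/j! ≈ 0.3975.

0.3975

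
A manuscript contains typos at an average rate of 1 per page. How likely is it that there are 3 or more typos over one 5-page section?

Over the interval, μ = 1 × 5 = 5 (a 5-page section = 5 pages).
P(N ≥ 3) = 1 − P(N ≤ 2) = 1 − Σ_{j=0}^{2} e^(−μ) μ^j/j! ≈ 0.8753.

0.8753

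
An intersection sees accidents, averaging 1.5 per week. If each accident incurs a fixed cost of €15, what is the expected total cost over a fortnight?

€45

E[N] = 1.5 × 2 = 3 (a fortnight = 2 weeks); E[cost] = 3 × €15 = €45.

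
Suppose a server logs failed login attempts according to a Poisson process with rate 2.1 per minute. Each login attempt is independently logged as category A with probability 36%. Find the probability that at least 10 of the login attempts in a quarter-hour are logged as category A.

0.6952

Thinning: the login attempts that are logged as category A themselves form a Poisson process with rate 0.36 × 2.1 = 0.756 per minute.
Over the interval, μ = 0.756 × 15 = 11.34 (a quarter-hour = 15 minutes).
P(N ≥ 10) = 1 − P(N ≤ 9) ≈ 0.6952.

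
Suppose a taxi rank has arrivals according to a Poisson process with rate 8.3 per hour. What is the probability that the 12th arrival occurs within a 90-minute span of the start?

Over the interval, μ = 8.3 × 1.5 = 12.45 (a 90-minute span = 1.5 hours).
The 12th arrival falls in the interval iff at least 12 events occur there: P(S_12 ≤ t) = P(N ≥ 12) = 1 − P(N ≤ 11) ≈ 0.5888.

0.5888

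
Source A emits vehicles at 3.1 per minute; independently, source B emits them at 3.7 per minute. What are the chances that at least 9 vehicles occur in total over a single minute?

0.2452

Independent Poisson processes superpose: combined rate λ = 3.1 + 3.7 = 6.8 per minute.
So μ = 6.8.
P(N ≥ 9) = 1 − P(N ≤ 8) ≈ 0.2452.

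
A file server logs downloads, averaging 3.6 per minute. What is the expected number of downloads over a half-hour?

108

E[N] = λt = 3.6 × 30 = 108 (a half-hour = 30 minutes).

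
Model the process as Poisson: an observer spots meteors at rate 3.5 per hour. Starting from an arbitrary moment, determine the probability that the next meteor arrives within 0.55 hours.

Inter-arrival times are exponential with rate λ = 3.5 per hour.
P(T ≤ 0.55) = 1 − e^(−λt) = 1 − e^(−3.5 × 0.55) = 1 − e^(−1.925) ≈ 0.8541.

0.8541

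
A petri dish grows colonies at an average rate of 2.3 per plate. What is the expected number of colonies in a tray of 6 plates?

E[N] = λt = 2.3 × 6 = 13.8 (a tray of 6 plates = 6 plates).

13.8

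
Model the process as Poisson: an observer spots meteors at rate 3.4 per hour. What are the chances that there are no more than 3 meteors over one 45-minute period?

0.7468

Over the interval, μ = 3.4 × 0.75 = 2.55 (a 45-minute period = 0.75 hours).
P(N ≤ 3) = Σ_{j=0}^{3} e^(−μ) μ^j/j! ≈ 0.7468.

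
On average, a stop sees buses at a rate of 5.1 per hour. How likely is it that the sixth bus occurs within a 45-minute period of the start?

Over the interval, μ = 5.1 × 0.75 = 3.825 (a 45-minute period = 0.75 hours).
The sixth arrival falls in the interval iff at least 6 events occur there: P(S_6 ≤ t) = P(N ≥ 6) = 1 − P(N ≤ 5) ≈ 0.1882.

0.1882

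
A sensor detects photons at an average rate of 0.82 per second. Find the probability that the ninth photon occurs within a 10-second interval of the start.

0.4353

Over the interval, μ = 0.82 × 10 = 8.2 (a 10-second interval = 10 seconds).
The ninth arrival falls in the interval iff at least 9 events occur there: P(S_9 ≤ t) = P(N ≥ 9) = 1 − P(N ≤ 8) ≈ 0.4353.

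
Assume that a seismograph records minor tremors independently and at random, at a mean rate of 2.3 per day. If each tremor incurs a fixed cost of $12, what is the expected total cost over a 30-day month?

$828

E[N] = 2.3 × 30 = 69 (a 30-day month = 30 days); E[cost] = 69 × $12 = $828.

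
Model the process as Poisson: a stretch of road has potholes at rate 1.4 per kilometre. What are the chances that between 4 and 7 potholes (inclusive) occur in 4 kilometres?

Over the interval, μ = 1.4 × 4 = 5.6 (4 kilometres).
P(4 ≤ N ≤ 7) = Σ_{j=4}^{7} e^(−5.6) · 5.6^j/j! ≈ 0.6064.

0.6064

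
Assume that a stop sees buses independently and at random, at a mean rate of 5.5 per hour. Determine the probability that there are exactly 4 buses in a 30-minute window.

Over the interval, μ = 5.5 × 0.5 = 2.75 (a 30-minute window = 0.5 hours).
P(N = 4) = e^(−μ) μ^4/4! = e^(−2.75) · 2.75^4/24 ≈ 0.1523.

0.1523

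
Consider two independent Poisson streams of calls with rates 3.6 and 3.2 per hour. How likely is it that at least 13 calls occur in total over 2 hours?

0.6011

Independent Poisson processes superpose: combined rate λ = 3.6 + 3.2 = 6.8 per hour.
Over the interval, μ = 6.8 × 2 = 13.6 (2 hours).
P(N ≥ 13) = 1 − P(N ≤ 12) ≈ 0.6011.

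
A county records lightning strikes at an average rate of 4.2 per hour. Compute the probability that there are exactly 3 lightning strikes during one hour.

With mean μ = 4.2 per hour,
P(N = 3) = e^(−μ) μ^3/3! = e^(−4.2) · 4.2^3/6 ≈ 0.1852.

0.1852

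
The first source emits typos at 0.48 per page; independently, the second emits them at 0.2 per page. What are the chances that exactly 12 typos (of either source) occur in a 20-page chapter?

Independent Poisson processes superpose: combined rate λ = 0.48 + 0.2 = 0.68 per page.
Over the interval, μ = 0.68 × 20 = 13.6 (a 20-page chapter = 20 pages).
P(N = 12) = e^(−13.6) · 13.6^12/12! ≈ 0.1037.

0.1037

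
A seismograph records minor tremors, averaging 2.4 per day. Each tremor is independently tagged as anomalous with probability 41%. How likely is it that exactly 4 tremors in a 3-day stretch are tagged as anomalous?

Thinning: the tremors that are tagged as anomalous themselves form a Poisson process with rate 0.41 × 2.4 = 0.984 per day.
Over the interval, μ = 0.984 × 3 = 2.952 (a 3-day stretch = 3 days).
P(N = 4) = e^(−2.952) · 2.952^4/4! ≈ 0.1653.

0.1653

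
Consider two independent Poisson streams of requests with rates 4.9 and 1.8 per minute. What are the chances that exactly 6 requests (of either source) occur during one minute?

Independent Poisson processes superpose: combined rate λ = 4.9 + 1.8 = 6.7 per minute.
So μ = 6.7.
P(N = 6) = e^(−6.7) · 6.7^6/6! ≈ 0.1546.

0.1546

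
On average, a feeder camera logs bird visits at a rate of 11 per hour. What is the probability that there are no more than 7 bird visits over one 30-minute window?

0.8095

Over the interval, μ = 11 × 0.5 = 5.5 (a 30-minute window = 0.5 hours).
P(N ≤ 7) = Σ_{j=0}^{7} e^(−μ) μ^j/j! ≈ 0.8095.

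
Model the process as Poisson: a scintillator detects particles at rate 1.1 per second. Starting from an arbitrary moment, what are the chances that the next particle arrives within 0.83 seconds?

Inter-arrival times are exponential with rate λ = 1.1 per second.
P(T ≤ 0.83) = 1 − e^(−λt) = 1 − e^(−1.1 × 0.83) = 1 − e^(−0.913) ≈ 0.5987.

0.5987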